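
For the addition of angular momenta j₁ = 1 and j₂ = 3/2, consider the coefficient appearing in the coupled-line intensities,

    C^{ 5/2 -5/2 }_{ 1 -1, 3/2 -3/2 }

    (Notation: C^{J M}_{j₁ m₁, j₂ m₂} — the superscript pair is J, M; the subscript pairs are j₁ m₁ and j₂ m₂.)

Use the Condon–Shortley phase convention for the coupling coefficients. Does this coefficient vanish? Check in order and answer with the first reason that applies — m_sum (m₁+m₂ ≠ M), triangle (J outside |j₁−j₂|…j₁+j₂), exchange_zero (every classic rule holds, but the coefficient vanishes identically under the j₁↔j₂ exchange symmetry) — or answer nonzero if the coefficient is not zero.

m-sum: m₁+m₂ = -1+(-3/2) = -5/2, M = -5/2  ✓
triangle: |j₁−j₂| = 1/2 ≤ J = 5/2 ≤ j₁+j₂ = 5/2  ✓
exchange: j₁≠j₂ or m₁≠m₂ — the exchange symmetry imposes no constraint here
value check: CG = +1 = +1.000000 ≠ 0

nonzero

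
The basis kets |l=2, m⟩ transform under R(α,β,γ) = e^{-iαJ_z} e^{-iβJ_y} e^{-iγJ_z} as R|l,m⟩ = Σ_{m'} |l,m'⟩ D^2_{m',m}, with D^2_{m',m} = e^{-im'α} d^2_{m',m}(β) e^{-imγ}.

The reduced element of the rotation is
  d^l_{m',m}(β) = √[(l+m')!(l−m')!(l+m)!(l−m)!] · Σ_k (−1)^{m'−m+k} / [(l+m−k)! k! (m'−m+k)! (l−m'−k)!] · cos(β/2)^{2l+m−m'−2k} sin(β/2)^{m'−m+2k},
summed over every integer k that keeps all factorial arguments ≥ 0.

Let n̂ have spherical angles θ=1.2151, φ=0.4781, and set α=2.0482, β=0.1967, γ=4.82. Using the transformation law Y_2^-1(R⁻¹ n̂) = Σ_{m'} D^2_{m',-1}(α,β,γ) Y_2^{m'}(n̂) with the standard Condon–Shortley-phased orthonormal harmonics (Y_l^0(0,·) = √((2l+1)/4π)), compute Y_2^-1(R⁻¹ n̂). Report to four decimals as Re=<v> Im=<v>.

Need the full column D^2_{m',-1} for m'=−2..2 at α=2.0482, β=0.1967, γ=4.8200.
cos(β/2)=0.995168, sin(β/2)=0.098192
d^2_{-2,-1}: single k=1 term ⇒ +0.193550;  D = -0.169073+0.094212i
d^2_{-1,-1}: k∈[0..1] ⇒ +0.980810 -0.028646 = +0.952164;  D = +0.793823+0.525796i
d^2_{0,-1}: k∈[0..1] ⇒ -0.237049 +0.002308 = -0.234741;  D = -0.025212+0.233383i
d^2_{1,-1}: k∈[0..1] ⇒ +0.028646 -0.000093 = +0.028553;  D = -0.026623+0.010320i
d^2_{2,-1}: single k=0 term ⇒ -0.001884;  D = -0.001412-0.001248i
Y_2^{m'}(θ=1.2151,φ=0.4781) and Σ D·Y over m':
  (-0.1691+0.0942i)·(+0.1957-0.2773i)  (+0.7938+0.5258i)·(+0.2239-0.1160i)  (-0.0252+0.2334i)·(-0.2006+0.0000i)  (-0.0266+0.0103i)·(-0.2239-0.1160i)  (-0.0014-0.0012i)·(+0.1957+0.2773i)
Y_2^-1(R⁻¹ n̂) = +0.244081+0.044266i

Re=0.2441 Im=0.0443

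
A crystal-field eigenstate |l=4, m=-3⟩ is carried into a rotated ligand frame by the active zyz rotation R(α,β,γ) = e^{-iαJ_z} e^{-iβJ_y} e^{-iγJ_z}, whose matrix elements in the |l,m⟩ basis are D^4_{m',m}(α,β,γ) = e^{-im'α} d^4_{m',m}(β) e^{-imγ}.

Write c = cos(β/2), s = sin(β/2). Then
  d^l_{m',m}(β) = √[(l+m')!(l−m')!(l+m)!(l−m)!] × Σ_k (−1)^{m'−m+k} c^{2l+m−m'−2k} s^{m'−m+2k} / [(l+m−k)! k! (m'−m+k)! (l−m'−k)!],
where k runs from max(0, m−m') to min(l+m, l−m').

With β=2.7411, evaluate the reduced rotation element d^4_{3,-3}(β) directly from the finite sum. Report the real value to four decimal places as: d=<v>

d=-0.6055

d^4_{3,-3}(β=2.7411) via the finite sum:
With c≡cos(β/2)=0.198911 and s≡sin(β/2)=0.980018, N=[5040·1·1·5040]^{1/2}=5040.000000
Admissible k: 0..1 (factorial args all ≥0)
  k=0: (−1)^6·5040.0000/(720)·0.1989^2·0.9800^6 = +0.245368
  k=1: (−1)^7·5040.0000/(5040)·0.1989^0·0.9800^8 = -0.850885
d^4_{3,-3}(2.7411) = +0.245368 -0.850885 = -0.605517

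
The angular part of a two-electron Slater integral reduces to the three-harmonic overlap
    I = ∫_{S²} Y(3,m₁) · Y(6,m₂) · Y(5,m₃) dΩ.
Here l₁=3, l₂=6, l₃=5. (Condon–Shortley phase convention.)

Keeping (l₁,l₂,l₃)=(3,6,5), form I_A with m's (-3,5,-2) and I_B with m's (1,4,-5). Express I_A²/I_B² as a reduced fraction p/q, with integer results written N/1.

11/9

Same 3,6,5: normalisation and zero-m 3j drop out of the ratio.
A: Δ: 4! 2! 8! / 15! → 1/675675; sum: t=4:+1/241920 = 1/241920; 3j²(3 6 5; -3 5 -2) = Δ·Π!·Σ² = 2/91  (sign -1)
B: Δ: 4! 2! 8! / 15! → 1/675675; sum: t=2:+1/322560 = 1/322560; 3j²(3 6 5; 1 4 -5) = Δ·Π!·Σ² = 18/1001  (sign +1)
I_A²/I_B² = (2/91)/(18/1001) = 11/9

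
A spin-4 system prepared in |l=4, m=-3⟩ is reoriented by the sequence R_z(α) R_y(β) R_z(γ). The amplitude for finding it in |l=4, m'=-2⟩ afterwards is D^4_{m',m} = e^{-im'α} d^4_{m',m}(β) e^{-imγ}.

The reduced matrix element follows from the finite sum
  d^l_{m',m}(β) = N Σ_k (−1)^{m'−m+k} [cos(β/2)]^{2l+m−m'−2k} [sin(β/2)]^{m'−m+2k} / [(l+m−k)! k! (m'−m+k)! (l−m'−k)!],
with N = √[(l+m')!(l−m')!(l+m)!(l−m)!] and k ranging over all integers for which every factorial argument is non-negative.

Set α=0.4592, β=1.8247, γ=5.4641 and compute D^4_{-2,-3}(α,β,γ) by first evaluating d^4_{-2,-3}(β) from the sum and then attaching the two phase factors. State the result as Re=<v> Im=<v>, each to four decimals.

Re=0.0122 Im=-0.3812

Split into d^4_{-2,-3}(β=1.8247) × two z-phases.
c=cos(1.824700/2)=0.611889, s=sin(1.824700/2)=0.790944; N=√[2·720·1·5040]=2693.993318
k∈{0,1} keeps every argument non-negative
  k=0: (−1)^1·2693.9933/(720)·0.6119^7·0.7909^1 = -0.095042
  k=1: (−1)^2·2693.9933/(240)·0.6119^5·0.7909^3 = +0.476414
d^4_{-2,-3}(1.8247) = -0.095042 +0.476414 = +0.381372
D = (+0.607092+0.794631i)·(+0.381372)·(-0.774839-0.632159i) = +0.012179-0.381177i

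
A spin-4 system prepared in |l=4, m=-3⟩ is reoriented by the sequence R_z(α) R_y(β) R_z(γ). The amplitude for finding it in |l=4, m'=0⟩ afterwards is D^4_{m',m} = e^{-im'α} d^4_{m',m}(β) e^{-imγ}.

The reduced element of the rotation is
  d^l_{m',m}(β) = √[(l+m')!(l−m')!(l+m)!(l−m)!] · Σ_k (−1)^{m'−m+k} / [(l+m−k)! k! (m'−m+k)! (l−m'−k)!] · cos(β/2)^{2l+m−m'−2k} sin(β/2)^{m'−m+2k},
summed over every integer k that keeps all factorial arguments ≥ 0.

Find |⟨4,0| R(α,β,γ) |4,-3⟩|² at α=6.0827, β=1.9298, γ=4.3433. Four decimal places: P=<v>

P=0.1819

D^4_{0,-3}(6.0827,1.9298,4.3433) = e^{-i·0·6.0827}·d^4_{0,-3}(1.9298)·e^{-i·-3·4.3433}. Compute d first:
With c≡cos(β/2)=0.569499 and s≡sin(β/2)=0.821992, N=[24·24·1·5040]^{1/2}=1703.830978
k∈{0,1} keeps every argument non-negative
  k=0: (−1)^3·1703.8310/(144)·0.5695^5·0.8220^3 = -0.393670
  k=1: (−1)^4·1703.8310/(144)·0.5695^3·0.8220^5 = +0.820127
d^4_{0,-3}(1.9298) = -0.393670 +0.820127 = +0.426457
|D^4_{0,-3}|² = |d^4_{0,-3}(β)|² = (+0.426457)² = 0.181866 (the z-rotation phases have unit modulus)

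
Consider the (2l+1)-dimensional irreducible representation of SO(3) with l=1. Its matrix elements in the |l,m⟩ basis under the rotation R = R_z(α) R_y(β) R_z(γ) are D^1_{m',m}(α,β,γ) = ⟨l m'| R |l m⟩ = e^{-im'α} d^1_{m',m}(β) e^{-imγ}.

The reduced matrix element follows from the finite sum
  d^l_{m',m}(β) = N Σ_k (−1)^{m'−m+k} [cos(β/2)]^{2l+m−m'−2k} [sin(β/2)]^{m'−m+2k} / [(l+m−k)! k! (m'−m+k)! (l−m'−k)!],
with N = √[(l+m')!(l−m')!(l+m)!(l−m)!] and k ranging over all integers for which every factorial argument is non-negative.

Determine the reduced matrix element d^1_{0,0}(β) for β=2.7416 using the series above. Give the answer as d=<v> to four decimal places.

d^1_{0,0}(β=2.7416) via the finite sum:
Half-angle: c=0.198666, s=0.980067. N=√(1·1·1·1)=1.000000
Admissible k: 0..1 (factorial args all ≥0)
  k=0: (−1)^0·1.0000/(1)·0.1987^2·0.9801^0 = +0.039468
  k=1: (−1)^1·1.0000/(1)·0.1987^0·0.9801^2 = -0.960532
d^1_{0,0}(2.7416) = +0.039468 -0.960532 = -0.921064

d=-0.9211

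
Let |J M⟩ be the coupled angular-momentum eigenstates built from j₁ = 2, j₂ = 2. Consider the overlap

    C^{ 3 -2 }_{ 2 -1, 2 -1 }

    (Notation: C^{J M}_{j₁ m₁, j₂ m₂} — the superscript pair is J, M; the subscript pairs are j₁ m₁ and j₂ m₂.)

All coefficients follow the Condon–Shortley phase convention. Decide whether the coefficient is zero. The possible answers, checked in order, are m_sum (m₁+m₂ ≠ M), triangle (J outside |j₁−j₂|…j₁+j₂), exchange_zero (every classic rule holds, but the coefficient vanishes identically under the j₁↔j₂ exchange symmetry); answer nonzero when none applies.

exchange_zero

m-sum: m₁+m₂ = -1+(-1) = -2, M = -2  ✓
triangle: |j₁−j₂| = 0 ≤ J = 3 ≤ j₁+j₂ = 4  ✓
exchange: j₁=j₂ and m₁=m₂, and (−1)^(j₁+j₂−J) = (−1)^1 = −1 forces ⟨j₁m₁;j₂m₂|JM⟩ = −⟨j₂m₂;j₁m₁|JM⟩ = −⟨j₁m₁;j₂m₂|JM⟩ ⇒ the coefficient vanishes identically
Racah sum check: Σ_k collapses to 0 ⇒ CG = 0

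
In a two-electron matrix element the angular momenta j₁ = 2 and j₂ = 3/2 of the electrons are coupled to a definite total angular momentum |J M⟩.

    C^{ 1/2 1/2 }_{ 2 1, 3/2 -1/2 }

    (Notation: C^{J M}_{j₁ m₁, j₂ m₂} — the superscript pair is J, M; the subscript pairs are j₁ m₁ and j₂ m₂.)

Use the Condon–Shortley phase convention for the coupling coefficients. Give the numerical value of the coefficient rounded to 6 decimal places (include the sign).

√[2·3!1!0!/5! · 3!1!1!2!1!0!] = √(6/5)
  +(−1)^1/∏(1,2,0,0,1,0)! = -1/2  (running -1/2)
⟨..|..⟩ = √(6/5)·(-1/2) = -0.547723

-0.547723  (= −√(3/10))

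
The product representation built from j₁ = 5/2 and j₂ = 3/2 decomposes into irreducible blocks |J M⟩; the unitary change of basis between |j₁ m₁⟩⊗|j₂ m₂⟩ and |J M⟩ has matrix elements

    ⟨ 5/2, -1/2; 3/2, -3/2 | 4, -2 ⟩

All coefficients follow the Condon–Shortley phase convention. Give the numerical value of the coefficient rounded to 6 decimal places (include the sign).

triangle: 0!·5!·3!/9! = 720/362880
(j±m)!: 2!·3!·0!·3!·2!·6! = 103680
prefactor² = (2J+1)·Δ·N² = 12960/7
  k=0: +1/(0!·0!·3!·0!·2!·3!) = 1/72
Σ = 1/72  ⇒  CG² = 12960/7·(1/72)² = 5/14
CG = +√(5/14) = +0.597614

+√(5/14) ≈ +0.597614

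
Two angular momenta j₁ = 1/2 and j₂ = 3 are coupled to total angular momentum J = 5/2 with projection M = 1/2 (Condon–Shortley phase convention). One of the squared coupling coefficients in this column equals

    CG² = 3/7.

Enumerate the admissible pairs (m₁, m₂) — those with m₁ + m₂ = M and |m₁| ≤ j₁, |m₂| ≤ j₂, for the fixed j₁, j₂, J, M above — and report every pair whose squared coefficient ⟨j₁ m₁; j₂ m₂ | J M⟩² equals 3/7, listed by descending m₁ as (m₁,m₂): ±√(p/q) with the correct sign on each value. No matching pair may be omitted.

(1/2,0): +√(3/7)

Admissible pairs with m₁+m₂ = M = 1/2: (-1/2,1), (1/2,0)
  (m₁,m₂)=(1/2,0): CG² = 3/7, CG = +√(3/7)   ← matches the target
  (m₁,m₂)=(-1/2,1): CG² = 4/7, CG = −√(4/7)
Pairs with CG² = 3/7: (1/2,0): +√(3/7)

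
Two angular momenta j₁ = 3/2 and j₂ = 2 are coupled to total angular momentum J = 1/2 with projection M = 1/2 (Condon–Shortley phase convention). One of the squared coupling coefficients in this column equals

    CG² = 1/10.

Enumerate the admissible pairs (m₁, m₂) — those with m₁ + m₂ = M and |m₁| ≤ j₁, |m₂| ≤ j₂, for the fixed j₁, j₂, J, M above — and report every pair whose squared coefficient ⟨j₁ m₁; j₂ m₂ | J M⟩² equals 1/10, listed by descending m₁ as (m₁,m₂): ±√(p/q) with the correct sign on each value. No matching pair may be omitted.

Admissible pairs with m₁+m₂ = M = 1/2: (-3/2,2), (-1/2,1), (1/2,0), (3/2,-1)
  (m₁,m₂)=(3/2,-1): CG² = 1/10, CG = +√(1/10)   ← matches the target
  (m₁,m₂)=(1/2,0): CG² = 1/5, CG = −√(1/5)
  (m₁,m₂)=(-1/2,1): CG² = 3/10, CG = +√(3/10)
  (m₁,m₂)=(-3/2,2): CG² = 2/5, CG = −√(2/5)
Pairs with CG² = 1/10: (3/2,-1): +√(1/10)

(3/2,-1): +√(1/10)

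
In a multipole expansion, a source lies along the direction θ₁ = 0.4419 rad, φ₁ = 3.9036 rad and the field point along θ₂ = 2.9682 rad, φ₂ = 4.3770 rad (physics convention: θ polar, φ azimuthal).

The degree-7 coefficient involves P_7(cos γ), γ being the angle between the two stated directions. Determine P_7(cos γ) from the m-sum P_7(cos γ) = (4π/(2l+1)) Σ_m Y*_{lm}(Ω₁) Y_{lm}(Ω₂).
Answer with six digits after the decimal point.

0.327675

Term-by-term m-sum for l=7 (normalisation 4π/15 = 0.837758):
  m=-7: Y*=-0.000762+0.001063i  Y=+0.000002+0.000002i  product -0.000000+0.000000i
  m=-6: Y*=-0.001447-0.010245i  Y=-0.000021+0.000044i  product +0.000000+0.000000i
  m=-5: Y*=+0.039637+0.031302i  Y=-0.000648-0.000069i  product -0.000024-0.000023i
  m=-4: Y*=-0.168394+0.015802i  Y=-0.001399-0.005995i  product +0.000330+0.000987i
  m=-3: Y*=+0.252789-0.291011i  Y=+0.035313-0.022368i  product +0.002417-0.015931i
  m=-2: Y*=+0.024911+0.532116i  Y=+0.154109+0.122289i  product -0.061233+0.085051i
  m=-1: Y*=-0.175058-0.167055i  Y=-0.187997+0.539357i  product +0.123012-0.063013i
  m=+0: Y*=-0.386405-0.000000i  Y=-0.678369+0.000000i  product +0.262125+0.000000i
  m=+1: Y*=+0.175058-0.167055i  Y=+0.187997+0.539357i  product +0.123012+0.063013i
  m=+2: Y*=+0.024911-0.532116i  Y=+0.154109-0.122289i  product -0.061233-0.085051i
  m=+3: Y*=-0.252789-0.291011i  Y=-0.035313-0.022368i  product +0.002417+0.015931i
  m=+4: Y*=-0.168394-0.015802i  Y=-0.001399+0.005995i  product +0.000330-0.000987i
  m=+5: Y*=-0.039637+0.031302i  Y=+0.000648-0.000069i  product -0.000024+0.000023i
  m=+6: Y*=-0.001447+0.010245i  Y=-0.000021-0.000044i  product +0.000000-0.000000i
  m=+7: Y*=+0.000762+0.001063i  Y=-0.000002+0.000002i  product -0.000000-0.000000i
Total Σ_m = +0.391134+0.000000i. Multiply by 0.837758: +0.327675+0.000000i. P_7(cos γ) = 0.327675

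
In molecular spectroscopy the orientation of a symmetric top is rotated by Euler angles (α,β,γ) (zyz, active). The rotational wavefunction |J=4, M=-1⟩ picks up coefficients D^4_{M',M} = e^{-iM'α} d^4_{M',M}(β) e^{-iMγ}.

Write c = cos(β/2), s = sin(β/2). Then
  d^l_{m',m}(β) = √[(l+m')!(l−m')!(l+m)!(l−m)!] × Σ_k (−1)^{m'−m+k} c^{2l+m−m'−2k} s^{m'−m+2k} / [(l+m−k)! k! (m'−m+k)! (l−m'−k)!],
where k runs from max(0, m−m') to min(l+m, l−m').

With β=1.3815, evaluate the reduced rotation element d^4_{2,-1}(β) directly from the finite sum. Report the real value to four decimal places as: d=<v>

d=-0.1146

d^4_{2,-1}(β=1.3815) via the finite sum:
c=cos(1.381500/2)=0.770768, s=sin(1.381500/2)=0.637115; N=√[720·2·6·120]=1018.233765
The bounds max(0,m−m')=0 and min(l+m,l−m')=2 give 3 terms
  k=0: (−1)^3·1018.2338/(72)·0.7708^5·0.6371^3 = -0.994922
  k=1: (−1)^4·1018.2338/(48)·0.7708^3·0.6371^5 = +1.019691
  k=2: (−1)^5·1018.2338/(240)·0.7708^1·0.6371^7 = -0.139344
d^4_{2,-1}(1.3815) = -0.994922 +1.019691 -0.139344 = -0.114574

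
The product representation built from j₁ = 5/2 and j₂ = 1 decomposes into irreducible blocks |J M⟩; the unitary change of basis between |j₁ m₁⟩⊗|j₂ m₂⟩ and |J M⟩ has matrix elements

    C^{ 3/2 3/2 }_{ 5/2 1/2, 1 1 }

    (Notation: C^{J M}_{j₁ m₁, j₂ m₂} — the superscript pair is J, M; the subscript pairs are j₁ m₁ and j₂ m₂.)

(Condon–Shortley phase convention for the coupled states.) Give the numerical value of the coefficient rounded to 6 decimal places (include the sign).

√[4·2!3!0!/6! · 3!2!2!0!3!0!] = √(48/5)
  +(−1)^2/∏(2,0,0,0,3,0)! = 1/12  (running 1/12)
⟨..|..⟩ = √(48/5)·(1/12) = +0.258199

+0.258199  (= +√(1/15))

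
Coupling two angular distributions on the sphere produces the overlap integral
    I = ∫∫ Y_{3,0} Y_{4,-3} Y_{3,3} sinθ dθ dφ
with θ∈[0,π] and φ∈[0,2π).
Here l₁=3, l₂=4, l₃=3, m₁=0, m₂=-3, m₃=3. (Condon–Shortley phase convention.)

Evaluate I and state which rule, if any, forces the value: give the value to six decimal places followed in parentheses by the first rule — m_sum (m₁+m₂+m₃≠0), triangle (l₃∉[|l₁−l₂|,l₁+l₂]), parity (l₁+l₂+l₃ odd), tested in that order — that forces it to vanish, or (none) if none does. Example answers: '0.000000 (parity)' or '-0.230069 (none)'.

Rules hold: Σm=0, L=10 even, 1≤3≤7.
N = 7·9·7 = 441
Δ = 4!·2!·4!/11! = 1/34650
Racah Σ t=1..3: t=1:−1/72 t=2:+1/16 t=3:−1/72 = 5/144
⇒ 3j(3 4 3; 0 0 0)² = 2/77, sgn -1
Racah Σ t=1..1: t=1:−1/288 = -1/288
⇒ 3j(3 4 3; 0 -3 3)² = 1/22, sgn -1
4πI² = N·(3j₀)²·(3jₘ)² = 63/121
I = +1·√(0.520661/4π) = 0.20355073
No selection rule forces the value: the integral is nonzero (none).

0.203551 (none)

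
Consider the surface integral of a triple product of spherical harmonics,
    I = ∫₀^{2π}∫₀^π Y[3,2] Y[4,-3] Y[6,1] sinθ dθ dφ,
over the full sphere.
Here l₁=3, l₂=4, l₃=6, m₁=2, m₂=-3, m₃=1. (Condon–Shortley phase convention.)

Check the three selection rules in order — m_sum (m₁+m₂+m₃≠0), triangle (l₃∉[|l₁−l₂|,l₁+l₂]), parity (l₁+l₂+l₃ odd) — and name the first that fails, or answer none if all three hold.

parity

m₁+m₂+m₃ = 2 − 3 + 1 = 0  ✓
triangle: |3−4|=1 ≤ l₃=6 ≤ 3+4=7  ✓
parity: l₁+l₂+l₃ = 13 is odd  ✗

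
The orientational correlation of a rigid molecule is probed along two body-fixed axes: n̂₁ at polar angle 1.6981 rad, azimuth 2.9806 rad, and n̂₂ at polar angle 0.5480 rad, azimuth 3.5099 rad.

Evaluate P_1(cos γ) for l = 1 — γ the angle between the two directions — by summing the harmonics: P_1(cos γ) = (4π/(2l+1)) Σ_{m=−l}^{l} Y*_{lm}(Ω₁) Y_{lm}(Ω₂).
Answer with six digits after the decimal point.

0.337682

Summing Y*_{l m}(θ₁,φ₁)·Y_{l m}(θ₂,φ₂) over m ∈ [−1, 1]; prefactor 4π/(2·1+1) = 4.188790:
  [-1]  conj(Y_{1,-1})(Ω₁) = -0.338267+0.054934i ; Y_{1,-1}(Ω₂) = -0.167925+0.064805i ; Δ = +0.053243-0.031146i
  [+0]  conj(Y_{1,0})(Ω₁) = -0.062033-0.000000i ; Y_{1,0}(Ω₂) = +0.417056+0.000000i ; Δ = -0.025871-0.000000i
  [+1]  conj(Y_{1,1})(Ω₁) = +0.338267+0.054934i ; Y_{1,1}(Ω₂) = +0.167925+0.064805i ; Δ = +0.053243+0.031146i
Σ over m = +0.080616+0.000000i; ×(4π/3) → +0.337682+0.000000i. Real part: 0.337682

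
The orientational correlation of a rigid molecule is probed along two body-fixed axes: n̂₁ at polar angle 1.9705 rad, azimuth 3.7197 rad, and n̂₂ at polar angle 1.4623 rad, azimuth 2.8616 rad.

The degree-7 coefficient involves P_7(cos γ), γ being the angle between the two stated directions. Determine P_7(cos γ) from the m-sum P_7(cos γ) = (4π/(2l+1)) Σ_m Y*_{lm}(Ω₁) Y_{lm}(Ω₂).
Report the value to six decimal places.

0.307268

Summing Y*_{l m}(θ₁,φ₁)·Y_{l m}(θ₂,φ₂) over m ∈ [−7, 7]; prefactor 4π/(2·7+1) = 0.837758:
  term(m=-7) = 0.12992 - 0.03686j   from Y*(Ω₁)=0.17381 + 0.22137j, Y(Ω₂)=0.18204 - 0.44394j
  term(m=-6) = -0.03676 + 0.07885j   from Y*(Ω₁)=0.42129 + 0.14292j, Y(Ω₂)=-0.02130 + 0.19439j
  term(m=-5) = 0.02915 + 0.06495j   from Y*(Ω₁)=0.22836 - 0.05857j, Y(Ω₂)=0.05133 + 0.29757j
  term(m=-4) = 0.04490 + 0.01344j   from Y*(Ω₁)=-0.14326 + 0.15638j, Y(Ω₂)=-0.09629 - 0.19892j
  term(m=-3) = 0.06614 - 0.04214j   from Y*(Ω₁)=-0.05231 + 0.31701j, Y(Ω₂)=-0.16293 - 0.18176j
  term(m=-2) = 0.00279 - 0.01906j   from Y*(Ω₁)=-0.03375 - 0.07668j, Y(Ω₂)=0.19477 + 0.12211j
  term(m=-1) = -0.04752 - 0.05498j   from Y*(Ω₁)=-0.27507 - 0.17947j, Y(Ω₂)=0.21264 + 0.06114j
  term(m=+0) = -0.01049 + 0.00000j   from Y*(Ω₁)=0.04519 + 0.00000j, Y(Ω₂)=-0.23218 + 0.00000j
  term(m=+1) = -0.04752 + 0.05498j   from Y*(Ω₁)=0.27507 - 0.17947j, Y(Ω₂)=-0.21264 + 0.06114j
  term(m=+2) = 0.00279 + 0.01906j   from Y*(Ω₁)=-0.03375 + 0.07668j, Y(Ω₂)=0.19477 - 0.12211j
  term(m=+3) = 0.06614 + 0.04214j   from Y*(Ω₁)=0.05231 + 0.31701j, Y(Ω₂)=0.16293 - 0.18176j
  term(m=+4) = 0.04490 - 0.01344j   from Y*(Ω₁)=-0.14326 - 0.15638j, Y(Ω₂)=-0.09629 + 0.19892j
  term(m=+5) = 0.02915 - 0.06495j   from Y*(Ω₁)=-0.22836 - 0.05857j, Y(Ω₂)=-0.05133 + 0.29757j
  term(m=+6) = -0.03676 - 0.07885j   from Y*(Ω₁)=0.42129 - 0.14292j, Y(Ω₂)=-0.02130 - 0.19439j
  term(m=+7) = 0.12992 + 0.03686j   from Y*(Ω₁)=-0.17381 + 0.22137j, Y(Ω₂)=-0.18204 - 0.44394j
Accumulated sum 0.36677 + 0.00000j; after 4π/(2l+1) scaling, 0.30727 + 0.00000j ⇒ P_7 = 0.307268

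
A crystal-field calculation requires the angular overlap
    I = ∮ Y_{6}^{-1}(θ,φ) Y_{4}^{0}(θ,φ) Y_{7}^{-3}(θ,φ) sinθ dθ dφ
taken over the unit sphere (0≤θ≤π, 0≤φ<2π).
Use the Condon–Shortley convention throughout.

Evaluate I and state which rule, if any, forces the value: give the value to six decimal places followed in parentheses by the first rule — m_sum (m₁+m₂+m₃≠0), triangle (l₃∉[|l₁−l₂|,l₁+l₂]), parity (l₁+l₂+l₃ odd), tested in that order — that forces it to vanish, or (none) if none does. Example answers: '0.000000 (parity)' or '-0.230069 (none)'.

0.000000 (m_sum)

m-sum = -1 + 0 − 3 = -4 ≠ 0 ⇒ I = 0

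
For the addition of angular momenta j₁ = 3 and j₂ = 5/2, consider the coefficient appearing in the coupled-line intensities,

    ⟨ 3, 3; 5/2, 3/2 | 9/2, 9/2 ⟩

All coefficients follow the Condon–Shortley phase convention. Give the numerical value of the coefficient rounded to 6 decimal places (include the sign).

+0.738549  (= +√(6/11))

√[10·1!5!4!/11! · 6!0!4!1!9!0!] = √(49766400/11)
  +(−1)^0/∏(0,1,0,4,5,0)! = 1/2880  (running 1/2880)
⟨..|..⟩ = √(49766400/11)·(1/2880) = +0.738549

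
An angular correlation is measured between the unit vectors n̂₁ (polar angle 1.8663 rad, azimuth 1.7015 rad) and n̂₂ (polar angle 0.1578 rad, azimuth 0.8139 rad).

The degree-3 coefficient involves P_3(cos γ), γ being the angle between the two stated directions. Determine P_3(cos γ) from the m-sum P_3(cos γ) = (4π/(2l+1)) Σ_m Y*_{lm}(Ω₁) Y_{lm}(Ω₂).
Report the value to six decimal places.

Addition theorem: P_3(cos γ) = (4π/7) Σ_m Y*_{lm}(Ω₁) Y_{lm}(Ω₂), m = −3…3:
  [-3]  conj(Y_{3,-3})(Ω₁) = +0.139591-0.337565i ; Y_{3,-3}(Ω₂) = -0.001238-0.001043i ; Δ = -0.000525+0.000272i
  [-2]  conj(Y_{3,-2})(Ω₁) = +0.263129+0.070395i ; Y_{3,-2}(Ω₂) = -0.001420-0.024884i ; Δ = +0.001378-0.006648i
  [-1]  conj(Y_{3,-1})(Ω₁) = +0.023208-0.176549i ; Y_{3,-1}(Ω₂) = +0.135188-0.143122i ; Δ = -0.022131-0.027189i
  [+0]  conj(Y_{3,0})(Ω₁) = +0.279947-0.000000i ; Y_{3,0}(Ω₂) = +0.691574+0.000000i ; Δ = +0.193604+0.000000i
  [+1]  conj(Y_{3,1})(Ω₁) = -0.023208-0.176549i ; Y_{3,1}(Ω₂) = -0.135188-0.143122i ; Δ = -0.022131+0.027189i
  [+2]  conj(Y_{3,2})(Ω₁) = +0.263129-0.070395i ; Y_{3,2}(Ω₂) = -0.001420+0.024884i ; Δ = +0.001378+0.006648i
  [+3]  conj(Y_{3,3})(Ω₁) = -0.139591-0.337565i ; Y_{3,3}(Ω₂) = +0.001238-0.001043i ; Δ = -0.000525-0.000272i
Total Σ_m = +0.151049-0.000000i. Multiply by 1.795196: +0.271162-0.000000i. P_3(cos γ) = 0.271162

0.271162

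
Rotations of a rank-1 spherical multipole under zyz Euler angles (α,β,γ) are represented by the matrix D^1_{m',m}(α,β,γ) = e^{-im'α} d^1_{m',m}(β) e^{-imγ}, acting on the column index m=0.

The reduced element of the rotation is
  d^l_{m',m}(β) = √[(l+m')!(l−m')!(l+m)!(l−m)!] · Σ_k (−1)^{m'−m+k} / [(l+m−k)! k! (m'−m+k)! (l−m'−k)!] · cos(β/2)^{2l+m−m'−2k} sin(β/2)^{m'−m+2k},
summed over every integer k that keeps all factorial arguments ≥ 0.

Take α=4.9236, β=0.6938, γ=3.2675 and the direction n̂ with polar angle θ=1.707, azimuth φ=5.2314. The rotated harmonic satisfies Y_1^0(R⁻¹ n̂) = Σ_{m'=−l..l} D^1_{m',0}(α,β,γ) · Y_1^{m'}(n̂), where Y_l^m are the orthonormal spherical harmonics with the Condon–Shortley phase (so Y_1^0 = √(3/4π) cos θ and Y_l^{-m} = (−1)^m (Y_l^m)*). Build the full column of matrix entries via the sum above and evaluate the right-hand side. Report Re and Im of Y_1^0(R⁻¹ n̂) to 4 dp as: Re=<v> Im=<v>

Need the full column D^1_{m',0} for m'=−1..1 at α=4.9236, β=0.6938, γ=3.2675.
cos(β/2)=0.940431, sin(β/2)=0.339984
d^1_{-1,0}: single k=1 term ⇒ +0.452169;  D = +0.094795-0.442121i
d^1_{0,0}: k∈[0..1] ⇒ +0.884411 -0.115589 = +0.768822;  D = +0.768822+0.000000i
d^1_{1,0}: single k=0 term ⇒ -0.452169;  D = -0.094795-0.442121i
Y_1^{m'}(θ=1.707,φ=5.2314) and Σ D·Y over m':
  (+0.0948-0.4421i)·(+0.1698+0.2972i)  (+0.7688+0.0000i)·(-0.0663+0.0000i)  (-0.0948-0.4421i)·(-0.1698+0.2972i)
Y_1^0(R⁻¹ n̂) = +0.243995+0.000000i

Re=0.2440 Im=0.0000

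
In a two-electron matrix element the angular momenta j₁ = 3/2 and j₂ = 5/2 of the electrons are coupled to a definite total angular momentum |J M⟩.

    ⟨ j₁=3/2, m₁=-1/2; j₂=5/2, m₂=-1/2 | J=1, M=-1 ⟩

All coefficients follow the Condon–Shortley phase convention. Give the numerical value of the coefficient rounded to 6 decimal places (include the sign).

+0.387298

j₁+j₂−J=3  J+j₁−j₂=0  J−j₁+j₂=2  j₁+j₂+J+1=6
(j₁±m₁, j₂±m₂, J±M) = (1,2,2,3,0,2)
P² = 12/5
sum k=2..2:
  [2] +1/4 = 1/4
S = 1/4
C² = P²·S² = 3/20 ; C = +0.387298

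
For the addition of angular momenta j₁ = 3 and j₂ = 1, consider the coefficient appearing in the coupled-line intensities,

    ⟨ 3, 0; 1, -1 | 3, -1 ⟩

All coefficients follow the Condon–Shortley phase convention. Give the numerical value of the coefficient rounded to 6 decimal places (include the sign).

+√(1/2) ≈ +0.707107

triangle: 1!*5!*1!/8! = 120/40320
(j±m)!: 3!*3!*0!*2!*2!*4! = 3456
prefactor² = (2J+1)*Δ*N² = 72
  k=0: +1/(0!*1!*3!*0!*2!*1!) = 1/12
Σ = 1/12  ⇒  CG² = 72*(1/12)² = 1/2
CG = +√(1/2) = +0.707107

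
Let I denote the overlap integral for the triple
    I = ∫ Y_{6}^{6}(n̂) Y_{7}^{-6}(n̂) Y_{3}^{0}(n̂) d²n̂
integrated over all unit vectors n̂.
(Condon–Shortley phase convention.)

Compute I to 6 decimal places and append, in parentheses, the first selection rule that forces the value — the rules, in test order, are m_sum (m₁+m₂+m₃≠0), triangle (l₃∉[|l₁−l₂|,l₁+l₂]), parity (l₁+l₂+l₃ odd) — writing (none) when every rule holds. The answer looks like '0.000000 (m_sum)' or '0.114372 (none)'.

Checks pass: Σm=0; 16 even; l₃=3∈[1,13].
(2·6+1)(2·7+1)(2·3+1) = 1365
Δ: 10! 2! 4! / 17! → 1/2042040
sum: t=4:+1/207360 t=5:−1/57600 t=6:+1/207360 = -1/129600
3j²(6 7 3; 0 0 0) = Δ·Π!·Σ² = 168/12155  (sign +1)
sum: t=0:+1/43545600 = 1/43545600
3j²(6 7 3; 6 -6 0) = Δ·Π!·Σ² = 33/1190  (sign -1)
combine: 4πI² = 1365·168/12155·33/1190 = 756/1445
take √, sign -1: I = -0.20404316
No selection rule forces the value: the integral is nonzero (none).

-0.204043 (none)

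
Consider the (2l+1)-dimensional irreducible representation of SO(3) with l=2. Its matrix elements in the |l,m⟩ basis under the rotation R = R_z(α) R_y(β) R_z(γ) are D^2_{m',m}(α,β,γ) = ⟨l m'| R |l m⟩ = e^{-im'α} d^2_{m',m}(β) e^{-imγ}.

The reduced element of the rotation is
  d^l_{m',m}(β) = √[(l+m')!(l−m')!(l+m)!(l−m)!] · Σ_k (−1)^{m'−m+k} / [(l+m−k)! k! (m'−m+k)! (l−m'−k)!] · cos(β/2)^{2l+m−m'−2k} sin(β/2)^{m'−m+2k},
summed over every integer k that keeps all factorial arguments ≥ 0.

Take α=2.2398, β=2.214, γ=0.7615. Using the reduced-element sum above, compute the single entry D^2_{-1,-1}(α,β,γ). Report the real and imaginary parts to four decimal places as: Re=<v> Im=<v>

D^2_{-1,-1}(2.2398,2.2140,0.7615) = e^{-i·-1·2.2398}·d^2_{-1,-1}(2.2140)·e^{-i·-1·0.7615}. Compute d first:
c=cos(2.214000/2)=0.447347, s=sin(2.214000/2)=0.894361; N=√[1·6·1·6]=6.000000
k: max(0,(-1)−(-1))=0 … min(2+(-1),2−(-1))=1
  k=0: (−1)^0·6.0000/(6)·0.4473^4·0.8944^0 = +0.040048
  k=1: (−1)^1·6.0000/(2)·0.4473^2·0.8944^2 = -0.480214
d^2_{-1,-1}(2.2140) = +0.040048 -0.480214 = -0.440167
Attach z-rotation phases: D = e^{-i(-1)(2.2398)}·(-0.440167)·e^{-i(-1)(0.7615)} = +0.435842-0.061550i

Re=0.4358 Im=-0.0615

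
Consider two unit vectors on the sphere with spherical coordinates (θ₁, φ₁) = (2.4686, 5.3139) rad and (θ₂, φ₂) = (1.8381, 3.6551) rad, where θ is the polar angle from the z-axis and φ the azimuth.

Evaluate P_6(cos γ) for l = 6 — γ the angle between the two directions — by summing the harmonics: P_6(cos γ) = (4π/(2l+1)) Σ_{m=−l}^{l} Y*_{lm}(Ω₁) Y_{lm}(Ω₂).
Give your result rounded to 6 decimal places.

Summing Y*_{l m}(θ₁,φ₁)·Y_{l m}(θ₂,φ₂) over m ∈ [−6, 6]; prefactor 4π/(2·6+1) = 0.966644:
  m=-6: (+0.025295+0.012769i) × (-0.388153-0.023531i) = -0.009518-0.005551i  (running Σ = -0.009518-0.005551i)
  m=-5: (-0.016455-0.122031i) × (-0.309772-0.200331i) = -0.019349+0.041098i  (running Σ = -0.028867+0.035547i)
  m=-4: (-0.228674+0.206941i) × (+0.033364+0.063583i) = -0.020787-0.007636i  (running Σ = -0.049655+0.027911i)
  m=-3: (+0.447153+0.106462i) × (-0.010432+0.344476i) = -0.041338+0.152923i  (running Σ = -0.090993+0.180834i)
  m=-2: (-0.106097-0.275357i) × (-0.014917+0.024673i) = +0.008376+0.001490i  (running Σ = -0.082616+0.182324i)
  m=-1: (+0.114274-0.166493i) × (+0.280431-0.158155i) = +0.005714-0.064763i  (running Σ = -0.076902+0.117561i)
  m=0: (-0.366157-0.000000i) × (+0.055346+0.000000i) = -0.020265-0.000000i  (running Σ = -0.097168+0.117561i)
  m=1: (-0.114274-0.166493i) × (-0.280431-0.158155i) = +0.005714+0.064763i  (running Σ = -0.091454+0.182324i)
  m=2: (-0.106097+0.275357i) × (-0.014917-0.024673i) = +0.008376-0.001490i  (running Σ = -0.083077+0.180834i)
  m=3: (-0.447153+0.106462i) × (+0.010432+0.344476i) = -0.041338-0.152923i  (running Σ = -0.124415+0.027911i)
  m=4: (-0.228674-0.206941i) × (+0.033364-0.063583i) = -0.020787+0.007636i  (running Σ = -0.145203+0.035547i)
  m=5: (+0.016455-0.122031i) × (+0.309772-0.200331i) = -0.019349-0.041098i  (running Σ = -0.164552-0.005551i)
  m=6: (+0.025295-0.012769i) × (-0.388153+0.023531i) = -0.009518+0.005551i  (running Σ = -0.174070-0.000000i)
Σ over m = -0.174070-0.000000i; ×(4π/13) → -0.168264-0.000000i. Real part: -0.168264

-0.168264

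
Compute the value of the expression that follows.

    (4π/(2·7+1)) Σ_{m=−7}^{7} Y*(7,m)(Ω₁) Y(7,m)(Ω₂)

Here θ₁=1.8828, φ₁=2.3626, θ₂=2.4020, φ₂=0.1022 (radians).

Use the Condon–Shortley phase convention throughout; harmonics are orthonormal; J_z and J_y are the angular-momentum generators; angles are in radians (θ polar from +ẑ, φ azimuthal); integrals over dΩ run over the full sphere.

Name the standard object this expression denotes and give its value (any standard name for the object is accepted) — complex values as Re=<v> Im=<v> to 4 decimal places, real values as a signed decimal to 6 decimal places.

This sum is the spherical-harmonic addition theorem: it equals the Legendre polynomial P_l(cos γ) of the angle γ between the two directions.
Expand P_7 via completeness: Σ_{m} conj(Y_{7,m}) at Ω₁ times Y_{7,m} at Ω₂ —
  [-7]  conj(Y_{7,-7})(Ω₁) = -0.23861 - 0.26102j ; Y_{7,-7}(Ω₂) = 0.02385 - 0.02072j ; Δ = -0.01110 - 0.00128j
  [-6]  conj(Y_{7,-6})(Ω₁) = 0.01640 - 0.42648j ; Y_{7,-6}(Ω₂) = -0.10596 + 0.07456j ; Δ = 0.03006 + 0.04641j
  [-5]  conj(Y_{7,-5})(Ω₁) = 0.04701 - 0.04409j ; Y_{7,-5}(Ω₂) = 0.27129 - 0.15210j ; Δ = 0.00605 - 0.01911j
  [-4]  conj(Y_{7,-4})(Ω₁) = -0.32795 - 0.00840j ; Y_{7,-4}(Ω₂) = -0.42032 + 0.18208j ; Δ = 0.13937 - 0.05618j
  [-3]  conj(Y_{7,-3})(Ω₁) = -0.12891 - 0.13396j ; Y_{7,-3}(Ω₂) = 0.30908 - 0.09785j ; Δ = -0.05295 - 0.02879j
  [-2]  conj(Y_{7,-2})(Ω₁) = -0.00329 + 0.25684j ; Y_{7,-2}(Ω₂) = 0.12551 - 0.02602j ; Δ = 0.00627 + 0.03232j
  [-1]  conj(Y_{7,-1})(Ω₁) = -0.15940 + 0.15737j ; Y_{7,-1}(Ω₂) = -0.38641 + 0.03963j ; Δ = 0.05536 - 0.06713j
  [+0]  conj(Y_{7,0})(Ω₁) = 0.23292 + 0.00000j ; Y_{7,0}(Ω₂) = -0.01208 + 0.00000j ; Δ = -0.00281 + 0.00000j
  [+1]  conj(Y_{7,1})(Ω₁) = 0.15940 + 0.15737j ; Y_{7,1}(Ω₂) = 0.38641 + 0.03963j ; Δ = 0.05536 + 0.06713j
  [+2]  conj(Y_{7,2})(Ω₁) = -0.00329 - 0.25684j ; Y_{7,2}(Ω₂) = 0.12551 + 0.02602j ; Δ = 0.00627 - 0.03232j
  [+3]  conj(Y_{7,3})(Ω₁) = 0.12891 - 0.13396j ; Y_{7,3}(Ω₂) = -0.30908 - 0.09785j ; Δ = -0.05295 + 0.02879j
  [+4]  conj(Y_{7,4})(Ω₁) = -0.32795 + 0.00840j ; Y_{7,4}(Ω₂) = -0.42032 - 0.18208j ; Δ = 0.13937 + 0.05618j
  [+5]  conj(Y_{7,5})(Ω₁) = -0.04701 - 0.04409j ; Y_{7,5}(Ω₂) = -0.27129 - 0.15210j ; Δ = 0.00605 + 0.01911j
  [+6]  conj(Y_{7,6})(Ω₁) = 0.01640 + 0.42648j ; Y_{7,6}(Ω₂) = -0.10596 - 0.07456j ; Δ = 0.03006 - 0.04641j
  [+7]  conj(Y_{7,7})(Ω₁) = 0.23861 - 0.26102j ; Y_{7,7}(Ω₂) = -0.02385 - 0.02072j ; Δ = -0.01110 + 0.00128j
Total Σ_m = 0.34330 - 0.00000j. Multiply by 0.837758: 0.28760 - 0.00000j. P_7(cos γ) = 0.287601

Legendre polynomial (addition theorem), +0.287601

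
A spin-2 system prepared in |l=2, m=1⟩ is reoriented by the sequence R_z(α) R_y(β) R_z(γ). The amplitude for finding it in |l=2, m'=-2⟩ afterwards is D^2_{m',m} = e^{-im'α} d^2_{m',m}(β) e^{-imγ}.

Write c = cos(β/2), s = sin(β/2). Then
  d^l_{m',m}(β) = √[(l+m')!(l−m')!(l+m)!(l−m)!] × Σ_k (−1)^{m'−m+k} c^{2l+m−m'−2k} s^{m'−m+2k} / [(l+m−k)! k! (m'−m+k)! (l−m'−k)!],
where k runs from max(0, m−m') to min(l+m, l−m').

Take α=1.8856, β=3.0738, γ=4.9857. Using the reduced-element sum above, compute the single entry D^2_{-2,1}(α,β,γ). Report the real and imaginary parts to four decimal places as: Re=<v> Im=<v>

First d^2_{-2,1}(β=3.0738), then the phase factors e^{-i(-2)α} and e^{-i(1)γ}:
With c≡cos(β/2)=0.033890 and s≡sin(β/2)=0.999426, N=[1·24·6·1]^{1/2}=12.000000
The bounds max(0,m−m')=3 and min(l+m,l−m')=3 give 1 term
  k=3: (−1)^0·12.0000/(6)·0.0339^1·0.9994^3 = +0.067663
d^2_{-2,1}(3.0738) = +0.067663
Attach z-rotation phases: D = e^{-i(-2)(1.8856)}·(+0.067663)·e^{-i(1)(4.9857)} = +0.023601-0.063413i

Re=0.0236 Im=-0.0634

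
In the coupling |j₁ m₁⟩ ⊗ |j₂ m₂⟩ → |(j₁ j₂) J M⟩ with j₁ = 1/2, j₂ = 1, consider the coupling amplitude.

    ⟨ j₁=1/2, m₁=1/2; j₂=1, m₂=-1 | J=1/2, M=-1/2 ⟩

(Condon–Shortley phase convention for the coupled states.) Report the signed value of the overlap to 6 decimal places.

+√(2/3) ≈ +0.816497

j₁+j₂−J=1  J+j₁−j₂=0  J−j₁+j₂=1  j₁+j₂+J+1=3
(j₁±m₁, j₂±m₂, J±M) = (1,0,0,2,0,1)
P² = 2/3
sum k=0..0:
  [0] +1/1 = 1
S = 1
C² = P²·S² = 2/3 ; C = +0.816497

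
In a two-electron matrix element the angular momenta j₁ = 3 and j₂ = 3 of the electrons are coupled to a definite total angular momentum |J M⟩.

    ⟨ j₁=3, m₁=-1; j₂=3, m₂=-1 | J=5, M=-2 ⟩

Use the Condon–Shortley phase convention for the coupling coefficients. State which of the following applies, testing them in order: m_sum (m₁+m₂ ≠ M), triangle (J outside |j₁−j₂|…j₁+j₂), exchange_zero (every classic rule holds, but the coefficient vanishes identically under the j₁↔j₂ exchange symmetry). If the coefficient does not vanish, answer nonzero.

m-sum: m₁+m₂ = -1+(-1) = -2, M = -2  ✓
triangle: |j₁−j₂| = 0 ≤ J = 5 ≤ j₁+j₂ = 6  ✓
exchange: j₁=j₂ and m₁=m₂, and (−1)^(j₁+j₂−J) = (−1)^1 = −1 forces ⟨j₁m₁;j₂m₂|JM⟩ = −⟨j₂m₂;j₁m₁|JM⟩ = −⟨j₁m₁;j₂m₂|JM⟩ ⇒ the coefficient vanishes identically
Racah sum check: Σ_k collapses to 0 ⇒ CG = 0

exchange_zero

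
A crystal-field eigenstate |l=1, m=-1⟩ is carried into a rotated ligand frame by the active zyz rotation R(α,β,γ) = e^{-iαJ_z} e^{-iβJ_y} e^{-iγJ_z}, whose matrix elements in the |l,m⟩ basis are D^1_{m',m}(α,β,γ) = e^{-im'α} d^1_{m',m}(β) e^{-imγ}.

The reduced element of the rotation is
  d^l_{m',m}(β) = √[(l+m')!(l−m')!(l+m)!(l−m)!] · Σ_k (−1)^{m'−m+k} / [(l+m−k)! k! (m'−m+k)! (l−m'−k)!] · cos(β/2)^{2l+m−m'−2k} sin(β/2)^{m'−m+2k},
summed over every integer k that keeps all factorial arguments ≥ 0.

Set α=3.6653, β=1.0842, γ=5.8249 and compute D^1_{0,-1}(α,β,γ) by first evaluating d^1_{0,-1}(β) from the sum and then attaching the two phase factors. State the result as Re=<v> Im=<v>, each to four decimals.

Re=-0.5605 Im=0.2765

First d^1_{0,-1}(β=1.0842), then the phase factors e^{-i(0)α} and e^{-i(-1)γ}:
Half-angle: c=0.856627, s=0.515936. N=√(1·1·1·2)=1.414214
The bounds max(0,m−m')=0 and min(l+m,l−m')=0 give 1 term
  k=0: (−1)^1·1.4142/(1)·0.8566^1·0.5159^1 = -0.625033
d^1_{0,-1}(1.0842) = -0.625033
D = (+1.000000+0.000000i)·(-0.625033)·(+0.896812-0.442411i) = -0.560537+0.276521i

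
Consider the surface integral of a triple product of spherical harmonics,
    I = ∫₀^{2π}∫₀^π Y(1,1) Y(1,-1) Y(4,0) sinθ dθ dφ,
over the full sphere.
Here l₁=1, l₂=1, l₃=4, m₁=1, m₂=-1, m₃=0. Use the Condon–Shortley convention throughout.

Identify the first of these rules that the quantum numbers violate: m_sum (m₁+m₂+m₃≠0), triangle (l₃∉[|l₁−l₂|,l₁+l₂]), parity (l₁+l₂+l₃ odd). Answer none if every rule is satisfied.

Σmᵢ = 0  ✓
l₃∈[|l₁−l₂|,l₁+l₂]=[0,2] required, l₃=4 fails  ✗
Σlᵢ = 6 ⇒ even

triangle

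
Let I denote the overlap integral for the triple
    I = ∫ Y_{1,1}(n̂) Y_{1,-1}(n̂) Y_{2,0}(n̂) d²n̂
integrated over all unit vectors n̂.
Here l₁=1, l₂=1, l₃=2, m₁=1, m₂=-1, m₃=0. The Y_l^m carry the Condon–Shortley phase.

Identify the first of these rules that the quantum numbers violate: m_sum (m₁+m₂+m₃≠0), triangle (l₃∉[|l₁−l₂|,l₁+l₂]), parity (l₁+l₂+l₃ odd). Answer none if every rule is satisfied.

m₁+m₂+m₃ = 1 − 1 + 0 = 0  ✓
triangle: |1−1|=0 ≤ l₃=2 ≤ 1+1=2  ✓
parity: l₁+l₂+l₃ = 4 is even  ✓

none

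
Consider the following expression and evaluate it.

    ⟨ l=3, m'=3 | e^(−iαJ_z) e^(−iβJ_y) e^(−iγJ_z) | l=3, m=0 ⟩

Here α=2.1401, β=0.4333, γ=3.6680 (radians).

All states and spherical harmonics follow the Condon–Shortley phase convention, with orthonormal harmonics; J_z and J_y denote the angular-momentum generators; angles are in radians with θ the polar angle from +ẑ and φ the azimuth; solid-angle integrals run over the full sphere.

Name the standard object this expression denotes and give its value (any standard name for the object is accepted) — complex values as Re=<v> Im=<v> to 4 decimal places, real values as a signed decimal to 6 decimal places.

Wigner D-matrix element, Re=-0.0410 Im=0.0057

This is a Wigner D-matrix element — the rotation-matrix element ⟨l m'| R(α,β,γ) |l m⟩ in the angular-momentum basis.
First d^3_{3,0}(β=0.4333), then the phase factors e^{-i(3)α} and e^{-i(0)γ}:
c=cos(0.433300/2)=0.976623, s=sin(0.433300/2)=0.214959; N=√[720·1·6·6]=160.996894
k: max(0,(0)−(3))=0 … min(3+(0),3−(3))=0
  k=0: (−1)^3·160.9969/(36)·0.9766^3·0.2150^3 = -0.041377
d^3_{3,0}(0.4333) = -0.041377
Attach z-rotation phases: D = e^{-i(3)(2.1401)}·(-0.041377)·e^{-i(0)(3.6680)} = -0.040989+0.005656i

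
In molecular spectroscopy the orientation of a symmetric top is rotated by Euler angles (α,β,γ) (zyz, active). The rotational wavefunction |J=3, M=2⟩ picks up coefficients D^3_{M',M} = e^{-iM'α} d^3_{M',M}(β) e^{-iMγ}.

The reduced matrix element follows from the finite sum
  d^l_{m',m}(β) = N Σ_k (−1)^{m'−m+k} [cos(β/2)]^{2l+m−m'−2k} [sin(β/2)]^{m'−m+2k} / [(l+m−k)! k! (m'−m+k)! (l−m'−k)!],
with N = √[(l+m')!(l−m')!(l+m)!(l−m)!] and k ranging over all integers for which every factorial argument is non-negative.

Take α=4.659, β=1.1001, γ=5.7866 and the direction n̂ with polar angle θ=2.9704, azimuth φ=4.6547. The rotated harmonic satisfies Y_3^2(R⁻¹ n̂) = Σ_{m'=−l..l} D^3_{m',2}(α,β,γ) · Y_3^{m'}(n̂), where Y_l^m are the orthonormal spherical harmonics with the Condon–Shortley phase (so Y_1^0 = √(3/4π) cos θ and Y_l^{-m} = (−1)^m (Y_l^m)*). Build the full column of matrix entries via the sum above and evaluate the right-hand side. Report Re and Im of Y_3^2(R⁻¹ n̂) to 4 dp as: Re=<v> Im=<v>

Re=-0.1507 Im=-0.2304

Need the full column D^3_{m',2} for m'=−3..3 at α=4.6590, β=1.1001, γ=5.7866.
cos(β/2)=0.852498, sin(β/2)=0.522730
d^3_{-3,2}: single k=5 term ⇒ +0.081500;  D = -0.060306+0.054821i
d^3_{-2,2}: k∈[4..5] ⇒ +0.271310 -0.020402 = +0.250909;  D = -0.158627-0.194403i
d^3_{-1,2}: k∈[3..4] ⇒ +0.559684 -0.105216 = +0.454468;  D = +0.366951-0.268120i
d^3_{0,2}: k∈[2..3] ⇒ +0.790477 -0.297206 = +0.493272;  D = +0.269344+0.413244i
d^3_{1,2}: k∈[1..2] ⇒ +0.744295 -0.559684 = +0.184611;  D = -0.159819+0.092408i
d^3_{2,2}: k∈[0..1] ⇒ +0.383850 -0.721604 = -0.337754;  D = +0.153219+0.301001i
d^3_{3,2}: single k=0 term ⇒ -0.576528;  D = -0.527017+0.233747i
Y_3^{m'}(θ=2.9704,φ=4.6547) and Σ D·Y over m':
  (-0.0603+0.0548i)·(+0.0004-0.0020i)  (-0.1586-0.1944i)·(+0.0290+0.0034i)  (+0.3670-0.2681i)·(-0.0122+0.2119i)  (+0.2693+0.4132i)·(-0.6821+0.0000i)  (-0.1598+0.0924i)·(+0.0122+0.2119i)  (+0.1532+0.3010i)·(+0.0290-0.0034i)  (-0.5270+0.2337i)·(-0.0004-0.0020i)
Y_3^2(R⁻¹ n̂) = -0.150669-0.230392i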